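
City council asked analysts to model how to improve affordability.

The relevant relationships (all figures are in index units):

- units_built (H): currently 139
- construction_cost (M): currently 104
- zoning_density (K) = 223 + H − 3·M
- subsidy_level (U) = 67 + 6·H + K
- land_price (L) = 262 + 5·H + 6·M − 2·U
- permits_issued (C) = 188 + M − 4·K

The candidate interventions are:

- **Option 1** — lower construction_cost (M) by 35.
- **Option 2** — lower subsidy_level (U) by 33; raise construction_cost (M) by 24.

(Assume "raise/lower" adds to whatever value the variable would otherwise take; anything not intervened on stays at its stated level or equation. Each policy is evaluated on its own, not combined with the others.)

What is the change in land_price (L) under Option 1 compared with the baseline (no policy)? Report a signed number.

-420

Baseline:
  H = 139
  M = 104
  K = 223 + 139 − 3·104 = 50
  U = 67 + 6·139 + 50 = 951
  L = 262 + 5·139 + 6·104 − 2·951 = -321
Option 1 (M − 35):
  H = 139
  M = 104 − 35 = 69
  K = 223 + 139 − 3·69 = 155
  U = 67 + 6·139 + 155 = 1056
  L = 262 + 5·139 + 6·69 − 2·1056 = -741
Change in L: -741 − (-321) = -420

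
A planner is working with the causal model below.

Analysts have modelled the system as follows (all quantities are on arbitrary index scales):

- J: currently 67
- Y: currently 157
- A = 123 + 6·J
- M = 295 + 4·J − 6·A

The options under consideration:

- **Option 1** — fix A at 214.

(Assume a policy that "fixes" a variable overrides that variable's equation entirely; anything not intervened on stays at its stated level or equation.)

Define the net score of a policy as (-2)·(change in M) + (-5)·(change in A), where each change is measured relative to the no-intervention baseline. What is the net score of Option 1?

-2177

Baseline:
  J = 67
  A = 123 + 6·67 = 525
  M = 295 + 4·67 − 6·525 = -2587
Option 1 (A := 214):
  J = 67
  A = 214
  M = 295 + 4·67 − 6·214 = -721
ΔM = -721 − (-2587) = 1866; ΔA = 214 − 525 = -311
Score = (-2)·1866 + (-5)·(-311) = -2177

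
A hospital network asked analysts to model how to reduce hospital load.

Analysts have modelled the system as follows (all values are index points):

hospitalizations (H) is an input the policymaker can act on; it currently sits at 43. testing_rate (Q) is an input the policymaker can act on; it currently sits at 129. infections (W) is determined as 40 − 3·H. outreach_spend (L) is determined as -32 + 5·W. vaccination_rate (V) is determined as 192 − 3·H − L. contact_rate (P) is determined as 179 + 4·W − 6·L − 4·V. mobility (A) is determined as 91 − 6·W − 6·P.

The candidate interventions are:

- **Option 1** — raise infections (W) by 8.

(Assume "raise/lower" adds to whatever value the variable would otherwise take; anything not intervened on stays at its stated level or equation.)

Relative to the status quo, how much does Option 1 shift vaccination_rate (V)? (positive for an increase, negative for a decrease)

-40

Baseline:
  H = 43
  W = 40 − 3·43 = -89
  L = -32 + 5·(-89) = -477
  V = 192 − 3·43 − (-477) = 540
Option 1 (W + 8):
  H = 43
  W = 40 − 3·43 (+8 from intervention) = -81
  L = -32 + 5·(-81) = -437
  V = 192 − 3·43 − (-437) = 500
Change in V: 500 − 540 = -40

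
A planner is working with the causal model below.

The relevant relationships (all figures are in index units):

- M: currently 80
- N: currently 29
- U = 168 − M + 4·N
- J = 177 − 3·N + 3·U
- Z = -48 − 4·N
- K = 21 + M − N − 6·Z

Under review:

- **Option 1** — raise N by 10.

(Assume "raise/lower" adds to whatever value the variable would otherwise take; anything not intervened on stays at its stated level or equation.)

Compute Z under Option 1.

-204

Option 1 (N + 10):
  N = 29 + 10 = 39
  Z = -48 − 4·39 = -204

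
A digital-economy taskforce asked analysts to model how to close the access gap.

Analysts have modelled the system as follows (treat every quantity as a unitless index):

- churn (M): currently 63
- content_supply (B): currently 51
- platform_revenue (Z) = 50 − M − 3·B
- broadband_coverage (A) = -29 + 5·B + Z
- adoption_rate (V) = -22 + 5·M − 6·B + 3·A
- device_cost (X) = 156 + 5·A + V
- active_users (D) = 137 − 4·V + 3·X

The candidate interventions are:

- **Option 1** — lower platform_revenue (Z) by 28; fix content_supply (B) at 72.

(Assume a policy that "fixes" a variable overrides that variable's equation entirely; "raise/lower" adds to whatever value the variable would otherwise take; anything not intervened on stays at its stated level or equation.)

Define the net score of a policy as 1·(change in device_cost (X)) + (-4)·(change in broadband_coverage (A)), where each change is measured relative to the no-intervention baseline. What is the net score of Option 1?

Baseline:
  M = 63
  B = 51
  Z = 50 − 63 − 3·51 = -166
  A = -29 + 5·51 + (-166) = 60
  V = -22 + 5·63 − 6·51 + 3·60 = 167
  X = 156 + 5·60 + 167 = 623
Option 1 (Z − 28, B := 72):
  M = 63
  B = 72
  Z = 50 − 63 − 3·72 (−28 from intervention) = -257
  A = -29 + 5·72 + (-257) = 74
  V = -22 + 5·63 − 6·72 + 3·74 = 83
  X = 156 + 5·74 + 83 = 609
ΔX = 609 − 623 = -14; ΔA = 74 − 60 = 14
Score = 1·(-14) + (-4)·14 = -70

-70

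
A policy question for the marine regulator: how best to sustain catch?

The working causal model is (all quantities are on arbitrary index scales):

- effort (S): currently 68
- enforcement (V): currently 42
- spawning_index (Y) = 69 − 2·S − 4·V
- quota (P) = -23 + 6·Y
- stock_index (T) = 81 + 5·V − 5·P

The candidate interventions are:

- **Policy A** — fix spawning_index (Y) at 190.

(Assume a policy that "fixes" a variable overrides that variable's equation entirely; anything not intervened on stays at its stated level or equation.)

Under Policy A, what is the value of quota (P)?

Policy A (Y := 190):
  S = 68
  V = 42
  Y = 190
  P = -23 + 6·190 = 1117

1117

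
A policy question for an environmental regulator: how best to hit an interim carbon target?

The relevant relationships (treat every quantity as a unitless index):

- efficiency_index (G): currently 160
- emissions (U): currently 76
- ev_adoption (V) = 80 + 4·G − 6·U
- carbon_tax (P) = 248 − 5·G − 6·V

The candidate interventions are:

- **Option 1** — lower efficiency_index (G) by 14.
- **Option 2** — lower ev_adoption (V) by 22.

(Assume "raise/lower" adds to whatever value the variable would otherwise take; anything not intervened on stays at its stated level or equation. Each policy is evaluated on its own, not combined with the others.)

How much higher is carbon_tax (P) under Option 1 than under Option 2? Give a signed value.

274

Option 1 (G − 14):
  G = 160 − 14 = 146
  U = 76
  V = 80 + 4·146 − 6·76 = 208
  P = 248 − 5·146 − 6·208 = -1730
Option 2 (V − 22):
  G = 160
  U = 76
  V = 80 + 4·160 − 6·76 (−22 from intervention) = 242
  P = 248 − 5·160 − 6·242 = -2004
P: -1730 − (-2004) = 274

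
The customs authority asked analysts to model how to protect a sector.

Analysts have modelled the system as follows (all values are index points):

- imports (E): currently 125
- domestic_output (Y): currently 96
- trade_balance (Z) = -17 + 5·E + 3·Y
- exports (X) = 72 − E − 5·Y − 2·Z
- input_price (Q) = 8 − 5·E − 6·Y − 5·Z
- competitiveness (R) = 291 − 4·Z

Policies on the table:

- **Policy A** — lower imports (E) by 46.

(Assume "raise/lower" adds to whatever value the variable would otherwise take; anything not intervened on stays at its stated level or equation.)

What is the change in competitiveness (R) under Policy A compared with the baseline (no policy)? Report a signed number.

Baseline:
  E = 125
  Y = 96
  Z = -17 + 5·125 + 3·96 = 896
  R = 291 − 4·896 = -3293
Policy A (E − 46):
  E = 125 − 46 = 79
  Y = 96
  Z = -17 + 5·79 + 3·96 = 666
  R = 291 − 4·666 = -2373
Change in R: -2373 − (-3293) = 920

920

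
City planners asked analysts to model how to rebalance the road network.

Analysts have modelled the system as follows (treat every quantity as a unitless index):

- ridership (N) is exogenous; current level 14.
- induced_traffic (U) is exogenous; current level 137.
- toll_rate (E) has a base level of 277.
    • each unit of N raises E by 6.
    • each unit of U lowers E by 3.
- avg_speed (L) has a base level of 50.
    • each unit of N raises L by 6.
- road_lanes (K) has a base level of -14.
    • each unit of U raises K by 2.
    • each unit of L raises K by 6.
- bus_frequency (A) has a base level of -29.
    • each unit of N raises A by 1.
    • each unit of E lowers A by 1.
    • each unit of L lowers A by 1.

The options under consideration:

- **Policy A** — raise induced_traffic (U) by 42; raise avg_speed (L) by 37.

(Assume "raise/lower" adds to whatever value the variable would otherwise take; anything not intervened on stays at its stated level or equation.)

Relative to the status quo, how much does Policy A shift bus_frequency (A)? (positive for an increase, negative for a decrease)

Baseline:
  N = 14
  U = 137
  E = 277 + 6·14 − 3·137 = -50
  L = 50 + 6·14 = 134
  A = -29 + 14 − (-50) − 134 = -99
Policy A (U + 42, L + 37):
  N = 14
  U = 137 + 42 = 179
  E = 277 + 6·14 − 3·179 = -176
  L = 50 + 6·14 (+37 from intervention) = 171
  A = -29 + 14 − (-176) − 171 = -10
Change in A: -10 − (-99) = 89

89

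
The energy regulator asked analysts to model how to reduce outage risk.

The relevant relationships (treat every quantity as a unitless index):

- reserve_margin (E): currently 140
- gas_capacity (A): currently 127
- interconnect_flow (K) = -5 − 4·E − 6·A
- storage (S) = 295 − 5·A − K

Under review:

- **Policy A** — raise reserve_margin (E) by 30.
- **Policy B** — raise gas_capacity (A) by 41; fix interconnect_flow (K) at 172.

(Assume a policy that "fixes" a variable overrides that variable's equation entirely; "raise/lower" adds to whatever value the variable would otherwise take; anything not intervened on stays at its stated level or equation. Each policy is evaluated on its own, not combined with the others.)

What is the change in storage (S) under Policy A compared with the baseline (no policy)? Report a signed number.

120

Baseline:
  E = 140
  A = 127
  K = -5 − 4·140 − 6·127 = -1327
  S = 295 − 5·127 − (-1327) = 987
Policy A (E + 30):
  E = 140 + 30 = 170
  A = 127
  K = -5 − 4·170 − 6·127 = -1447
  S = 295 − 5·127 − (-1447) = 1107
Change in S: 1107 − 987 = 120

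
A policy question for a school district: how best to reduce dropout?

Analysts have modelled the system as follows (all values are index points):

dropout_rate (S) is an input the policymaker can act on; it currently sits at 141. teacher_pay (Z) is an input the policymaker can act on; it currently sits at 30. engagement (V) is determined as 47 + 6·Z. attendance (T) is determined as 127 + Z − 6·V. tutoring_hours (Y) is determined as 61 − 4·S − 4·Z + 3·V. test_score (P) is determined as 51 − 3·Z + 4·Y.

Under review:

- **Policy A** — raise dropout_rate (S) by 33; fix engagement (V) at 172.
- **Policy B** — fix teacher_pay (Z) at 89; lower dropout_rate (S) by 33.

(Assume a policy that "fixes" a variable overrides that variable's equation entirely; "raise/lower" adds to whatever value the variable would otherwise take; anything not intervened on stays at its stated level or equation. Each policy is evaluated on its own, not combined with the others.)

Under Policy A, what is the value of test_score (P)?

Policy A (S + 33, V := 172):
  S = 141 + 33 = 174
  Z = 30
  V = 172
  Y = 61 − 4·174 − 4·30 + 3·172 = -239
  P = 51 − 3·30 + 4·(-239) = -995

-995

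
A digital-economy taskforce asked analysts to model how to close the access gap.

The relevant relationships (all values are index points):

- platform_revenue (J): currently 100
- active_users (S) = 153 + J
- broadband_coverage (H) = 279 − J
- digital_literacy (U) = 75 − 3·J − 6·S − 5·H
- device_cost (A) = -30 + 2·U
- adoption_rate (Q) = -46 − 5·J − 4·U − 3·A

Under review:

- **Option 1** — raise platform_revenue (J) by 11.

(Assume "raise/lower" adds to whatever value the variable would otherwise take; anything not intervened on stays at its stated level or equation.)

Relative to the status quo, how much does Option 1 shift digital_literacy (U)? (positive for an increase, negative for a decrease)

-44

Baseline:
  J = 100
  S = 153 + 100 = 253
  H = 279 − 100 = 179
  U = 75 − 3·100 − 6·253 − 5·179 = -2638
Option 1 (J + 11):
  J = 100 + 11 = 111
  S = 153 + 111 = 264
  H = 279 − 111 = 168
  U = 75 − 3·111 − 6·264 − 5·168 = -2682
Change in U: -2682 − (-2638) = -44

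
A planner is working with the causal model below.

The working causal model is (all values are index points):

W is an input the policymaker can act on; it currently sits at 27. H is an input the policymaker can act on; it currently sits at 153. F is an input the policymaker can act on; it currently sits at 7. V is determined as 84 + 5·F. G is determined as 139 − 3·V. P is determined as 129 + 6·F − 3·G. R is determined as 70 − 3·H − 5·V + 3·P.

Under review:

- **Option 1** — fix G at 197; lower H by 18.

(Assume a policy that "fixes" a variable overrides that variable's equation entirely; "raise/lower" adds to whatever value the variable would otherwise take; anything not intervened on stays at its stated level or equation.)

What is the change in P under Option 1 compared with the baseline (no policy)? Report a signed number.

-1245

Baseline:
  F = 7
  V = 84 + 5·7 = 119
  G = 139 − 3·119 = -218
  P = 129 + 6·7 − 3·(-218) = 825
Option 1 (G := 197, H − 18):
  F = 7
  V = 84 + 5·7 = 119
  G = 197
  P = 129 + 6·7 − 3·197 = -420
Change in P: -420 − 825 = -1245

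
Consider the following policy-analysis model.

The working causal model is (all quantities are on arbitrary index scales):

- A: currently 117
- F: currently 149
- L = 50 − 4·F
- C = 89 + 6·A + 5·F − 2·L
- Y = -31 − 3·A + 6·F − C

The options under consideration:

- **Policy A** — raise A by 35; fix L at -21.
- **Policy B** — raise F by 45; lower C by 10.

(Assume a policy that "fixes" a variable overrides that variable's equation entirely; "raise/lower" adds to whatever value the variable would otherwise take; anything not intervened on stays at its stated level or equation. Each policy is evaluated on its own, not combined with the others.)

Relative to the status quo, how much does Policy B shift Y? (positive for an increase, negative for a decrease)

Baseline:
  A = 117
  F = 149
  L = 50 − 4·149 = -546
  C = 89 + 6·117 + 5·149 − 2·(-546) = 2628
  Y = -31 − 3·117 + 6·149 − 2628 = -2116
Policy B (F + 45, C − 10):
  A = 117
  F = 149 + 45 = 194
  L = 50 − 4·194 = -726
  C = 89 + 6·117 + 5·194 − 2·(-726) (−10 from intervention) = 3203
  Y = -31 − 3·117 + 6·194 − 3203 = -2421
Change in Y: -2421 − (-2116) = -305

-305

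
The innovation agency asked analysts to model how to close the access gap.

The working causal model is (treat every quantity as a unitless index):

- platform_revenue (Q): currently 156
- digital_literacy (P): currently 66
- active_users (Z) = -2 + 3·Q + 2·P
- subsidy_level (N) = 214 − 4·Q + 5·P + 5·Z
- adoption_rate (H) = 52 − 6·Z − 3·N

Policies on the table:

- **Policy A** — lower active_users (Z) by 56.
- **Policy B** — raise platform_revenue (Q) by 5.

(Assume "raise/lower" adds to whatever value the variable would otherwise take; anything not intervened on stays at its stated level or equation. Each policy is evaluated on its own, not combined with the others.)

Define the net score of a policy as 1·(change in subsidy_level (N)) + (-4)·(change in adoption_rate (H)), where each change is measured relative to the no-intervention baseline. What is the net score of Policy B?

1075

Baseline:
  Q = 156
  P = 66
  Z = -2 + 3·156 + 2·66 = 598
  N = 214 − 4·156 + 5·66 + 5·598 = 2910
  H = 52 − 6·598 − 3·2910 = -12266
Policy B (Q + 5):
  Q = 156 + 5 = 161
  P = 66
  Z = -2 + 3·161 + 2·66 = 613
  N = 214 − 4·161 + 5·66 + 5·613 = 2965
  H = 52 − 6·613 − 3·2965 = -12521
ΔN = 2965 − 2910 = 55; ΔH = -12521 − (-12266) = -255
Score = 1·55 + (-4)·(-255) = 1075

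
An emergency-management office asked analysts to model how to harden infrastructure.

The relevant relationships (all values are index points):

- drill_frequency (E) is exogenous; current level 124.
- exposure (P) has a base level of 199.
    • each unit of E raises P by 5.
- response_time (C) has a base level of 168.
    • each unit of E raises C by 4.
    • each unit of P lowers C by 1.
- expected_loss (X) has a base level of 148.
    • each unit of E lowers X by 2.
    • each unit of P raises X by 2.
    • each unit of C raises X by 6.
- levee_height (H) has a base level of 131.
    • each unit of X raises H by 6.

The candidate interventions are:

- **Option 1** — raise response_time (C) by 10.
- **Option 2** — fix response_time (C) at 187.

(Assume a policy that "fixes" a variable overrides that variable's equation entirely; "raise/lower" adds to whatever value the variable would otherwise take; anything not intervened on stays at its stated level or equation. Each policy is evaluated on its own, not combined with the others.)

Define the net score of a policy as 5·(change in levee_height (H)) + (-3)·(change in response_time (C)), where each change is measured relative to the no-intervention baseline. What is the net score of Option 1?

Baseline:
  E = 124
  P = 199 + 5·124 = 819
  C = 168 + 4·124 − 819 = -155
  X = 148 − 2·124 + 2·819 + 6·(-155) = 608
  H = 131 + 6·608 = 3779
Option 1 (C + 10):
  E = 124
  P = 199 + 5·124 = 819
  C = 168 + 4·124 − 819 (+10 from intervention) = -145
  X = 148 − 2·124 + 2·819 + 6·(-145) = 668
  H = 131 + 6·668 = 4139
ΔH = 4139 − 3779 = 360; ΔC = -145 − (-155) = 10
Score = 5·360 + (-3)·10 = 1770

1770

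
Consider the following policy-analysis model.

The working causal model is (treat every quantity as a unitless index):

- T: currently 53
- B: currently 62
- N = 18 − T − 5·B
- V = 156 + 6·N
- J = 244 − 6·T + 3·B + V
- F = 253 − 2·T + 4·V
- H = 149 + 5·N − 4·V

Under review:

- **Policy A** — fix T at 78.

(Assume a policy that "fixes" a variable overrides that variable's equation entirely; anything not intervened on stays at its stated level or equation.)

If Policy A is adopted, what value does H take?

6555

Policy A (T := 78):
  T = 78
  B = 62
  N = 18 − 78 − 5·62 = -370
  V = 156 + 6·(-370) = -2064
  H = 149 + 5·(-370) − 4·(-2064) = 6555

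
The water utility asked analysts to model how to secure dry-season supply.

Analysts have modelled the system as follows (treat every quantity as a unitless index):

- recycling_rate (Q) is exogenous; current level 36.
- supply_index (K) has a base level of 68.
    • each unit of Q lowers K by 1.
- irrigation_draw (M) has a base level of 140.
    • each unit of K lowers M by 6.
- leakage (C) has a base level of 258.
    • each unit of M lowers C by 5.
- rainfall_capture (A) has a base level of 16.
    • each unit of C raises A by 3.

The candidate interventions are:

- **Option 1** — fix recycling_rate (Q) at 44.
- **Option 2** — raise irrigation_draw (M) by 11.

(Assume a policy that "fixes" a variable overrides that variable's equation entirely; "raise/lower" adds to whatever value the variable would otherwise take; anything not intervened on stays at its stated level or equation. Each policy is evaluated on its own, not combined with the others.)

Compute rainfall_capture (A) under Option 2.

Option 2 (M + 11):
  Q = 36
  K = 68 − 36 = 32
  M = 140 − 6·32 (+11 from intervention) = -41
  C = 258 − 5·(-41) = 463
  A = 16 + 3·463 = 1405

1405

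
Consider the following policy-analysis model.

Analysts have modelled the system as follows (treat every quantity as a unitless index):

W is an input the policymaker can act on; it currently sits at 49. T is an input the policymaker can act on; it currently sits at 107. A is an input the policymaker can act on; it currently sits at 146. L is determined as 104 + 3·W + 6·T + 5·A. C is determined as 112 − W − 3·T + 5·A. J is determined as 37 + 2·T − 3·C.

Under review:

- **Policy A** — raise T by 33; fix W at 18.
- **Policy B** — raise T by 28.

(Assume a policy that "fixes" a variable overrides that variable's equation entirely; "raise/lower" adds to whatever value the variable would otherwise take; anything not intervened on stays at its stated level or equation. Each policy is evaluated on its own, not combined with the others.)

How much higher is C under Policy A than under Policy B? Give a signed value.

16

Policy A (T + 33, W := 18):
  W = 18
  T = 107 + 33 = 140
  A = 146
  C = 112 − 18 − 3·140 + 5·146 = 404
Policy B (T + 28):
  W = 49
  T = 107 + 28 = 135
  A = 146
  C = 112 − 49 − 3·135 + 5·146 = 388
C: 404 − 388 = 16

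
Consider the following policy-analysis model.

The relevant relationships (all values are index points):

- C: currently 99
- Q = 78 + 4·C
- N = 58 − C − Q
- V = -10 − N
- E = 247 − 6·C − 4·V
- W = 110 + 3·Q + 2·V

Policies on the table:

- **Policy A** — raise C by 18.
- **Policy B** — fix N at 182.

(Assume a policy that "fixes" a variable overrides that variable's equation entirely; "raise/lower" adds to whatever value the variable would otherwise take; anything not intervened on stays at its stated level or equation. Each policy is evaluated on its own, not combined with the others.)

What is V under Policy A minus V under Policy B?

787

Policy A (C + 18):
  C = 99 + 18 = 117
  Q = 78 + 4·117 = 546
  N = 58 − 117 − 546 = -605
  V = -10 − (-605) = 595
Policy B (N := 182):
  C = 99
  Q = 78 + 4·99 = 474
  N = 182
  V = -10 − 182 = -192
V: 595 − (-192) = 787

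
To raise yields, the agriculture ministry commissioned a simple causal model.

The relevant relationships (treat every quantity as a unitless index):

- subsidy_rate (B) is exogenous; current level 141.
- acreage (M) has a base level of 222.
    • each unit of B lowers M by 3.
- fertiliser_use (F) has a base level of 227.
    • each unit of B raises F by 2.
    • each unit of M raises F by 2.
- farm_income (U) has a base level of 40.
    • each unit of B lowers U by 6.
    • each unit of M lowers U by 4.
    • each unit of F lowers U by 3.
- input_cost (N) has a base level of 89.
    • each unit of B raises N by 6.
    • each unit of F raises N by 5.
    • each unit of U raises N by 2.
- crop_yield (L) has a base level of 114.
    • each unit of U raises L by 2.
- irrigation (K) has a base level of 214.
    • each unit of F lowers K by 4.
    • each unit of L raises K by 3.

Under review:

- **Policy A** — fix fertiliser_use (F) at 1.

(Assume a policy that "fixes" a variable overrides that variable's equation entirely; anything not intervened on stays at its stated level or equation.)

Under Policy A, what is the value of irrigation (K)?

Policy A (F := 1):
  B = 141
  M = 222 − 3·141 = -201
  F = 1
  U = 40 − 6·141 − 4·(-201) − 3·1 = -5
  L = 114 + 2·(-5) = 104
  K = 214 − 4·1 + 3·104 = 522

522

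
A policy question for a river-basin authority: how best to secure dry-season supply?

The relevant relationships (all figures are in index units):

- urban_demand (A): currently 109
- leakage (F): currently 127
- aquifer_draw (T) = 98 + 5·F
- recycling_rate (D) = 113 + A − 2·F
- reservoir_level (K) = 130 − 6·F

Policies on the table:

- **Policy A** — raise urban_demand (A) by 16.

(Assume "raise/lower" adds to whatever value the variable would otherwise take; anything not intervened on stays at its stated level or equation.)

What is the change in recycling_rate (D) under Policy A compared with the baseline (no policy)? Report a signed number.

Baseline:
  A = 109
  F = 127
  D = 113 + 109 − 2·127 = -32
Policy A (A + 16):
  A = 109 + 16 = 125
  F = 127
  D = 113 + 125 − 2·127 = -16
Change in D: -16 − (-32) = 16

16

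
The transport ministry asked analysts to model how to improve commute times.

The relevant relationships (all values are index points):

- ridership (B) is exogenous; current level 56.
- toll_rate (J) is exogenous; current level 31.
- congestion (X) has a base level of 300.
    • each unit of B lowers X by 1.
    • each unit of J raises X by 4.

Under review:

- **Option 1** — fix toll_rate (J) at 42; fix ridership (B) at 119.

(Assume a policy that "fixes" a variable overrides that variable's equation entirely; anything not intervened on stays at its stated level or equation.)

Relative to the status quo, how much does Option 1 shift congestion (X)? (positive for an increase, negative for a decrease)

-19

Baseline:
  B = 56
  J = 31
  X = 300 − 56 + 4·31 = 368
Option 1 (J := 42, B := 119):
  B = 119
  J = 42
  X = 300 − 119 + 4·42 = 349
Change in X: 349 − 368 = -19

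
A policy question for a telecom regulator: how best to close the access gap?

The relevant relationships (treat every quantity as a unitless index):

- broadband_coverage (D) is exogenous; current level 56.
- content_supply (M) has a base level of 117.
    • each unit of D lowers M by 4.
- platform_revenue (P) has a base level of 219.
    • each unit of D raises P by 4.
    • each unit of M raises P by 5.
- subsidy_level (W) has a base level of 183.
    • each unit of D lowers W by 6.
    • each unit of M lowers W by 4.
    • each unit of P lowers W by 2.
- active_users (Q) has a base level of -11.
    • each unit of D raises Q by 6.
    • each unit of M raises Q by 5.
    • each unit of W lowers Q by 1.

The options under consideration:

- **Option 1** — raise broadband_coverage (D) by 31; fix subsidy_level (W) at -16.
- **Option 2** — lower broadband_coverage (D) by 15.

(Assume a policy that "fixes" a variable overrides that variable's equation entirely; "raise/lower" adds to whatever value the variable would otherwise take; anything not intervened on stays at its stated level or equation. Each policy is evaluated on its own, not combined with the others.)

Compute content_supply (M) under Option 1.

-231

Option 1 (D + 31, W := -16):
  D = 56 + 31 = 87
  M = 117 − 4·87 = -231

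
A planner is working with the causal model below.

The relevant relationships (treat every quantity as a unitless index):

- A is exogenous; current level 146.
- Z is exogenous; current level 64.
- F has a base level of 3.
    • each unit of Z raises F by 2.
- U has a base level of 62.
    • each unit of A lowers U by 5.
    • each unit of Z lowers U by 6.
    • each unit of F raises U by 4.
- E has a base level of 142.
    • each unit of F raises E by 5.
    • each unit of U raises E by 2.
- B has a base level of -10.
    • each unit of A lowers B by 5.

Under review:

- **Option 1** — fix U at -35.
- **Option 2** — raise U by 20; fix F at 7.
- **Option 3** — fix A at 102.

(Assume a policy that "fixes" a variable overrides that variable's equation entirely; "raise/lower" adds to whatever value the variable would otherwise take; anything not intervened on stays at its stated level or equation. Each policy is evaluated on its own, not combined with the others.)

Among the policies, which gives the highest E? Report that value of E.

727

Option 1 (U := -35):
  A = 146
  Z = 64
  F = 3 + 2·64 = 131
  U = -35
  E = 142 + 5·131 + 2·(-35) = 727
Option 2 (U + 20, F := 7):
  A = 146
  Z = 64
  F = 7
  U = 62 − 5·146 − 6·64 + 4·7 (+20 from intervention) = -1004
  E = 142 + 5·7 + 2·(-1004) = -1831
Option 3 (A := 102):
  A = 102
  Z = 64
  F = 3 + 2·64 = 131
  U = 62 − 5·102 − 6·64 + 4·131 = -308
  E = 142 + 5·131 + 2·(-308) = 181
Comparing — Option 1: E=727, Option 2: E=-1831, Option 3: E=181. Highest is 727 (Option 1).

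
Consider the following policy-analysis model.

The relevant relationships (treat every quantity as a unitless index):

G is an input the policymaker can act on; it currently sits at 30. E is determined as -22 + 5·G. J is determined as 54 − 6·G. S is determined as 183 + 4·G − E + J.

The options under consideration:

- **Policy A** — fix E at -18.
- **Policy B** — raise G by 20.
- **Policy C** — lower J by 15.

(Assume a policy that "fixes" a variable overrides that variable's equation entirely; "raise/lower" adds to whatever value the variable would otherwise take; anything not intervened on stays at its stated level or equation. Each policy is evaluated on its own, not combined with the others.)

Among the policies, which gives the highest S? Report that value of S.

Policy A (E := -18):
  G = 30
  E = -18
  J = 54 − 6·30 = -126
  S = 183 + 4·30 − (-18) + (-126) = 195
Policy B (G + 20):
  G = 30 + 20 = 50
  E = -22 + 5·50 = 228
  J = 54 − 6·50 = -246
  S = 183 + 4·50 − 228 + (-246) = -91
Policy C (J − 15):
  G = 30
  E = -22 + 5·30 = 128
  J = 54 − 6·30 (−15 from intervention) = -141
  S = 183 + 4·30 − 128 + (-141) = 34
Comparing — Policy A: S=195, Policy B: S=-91, Policy C: S=34. Highest is 195 (Policy A).

195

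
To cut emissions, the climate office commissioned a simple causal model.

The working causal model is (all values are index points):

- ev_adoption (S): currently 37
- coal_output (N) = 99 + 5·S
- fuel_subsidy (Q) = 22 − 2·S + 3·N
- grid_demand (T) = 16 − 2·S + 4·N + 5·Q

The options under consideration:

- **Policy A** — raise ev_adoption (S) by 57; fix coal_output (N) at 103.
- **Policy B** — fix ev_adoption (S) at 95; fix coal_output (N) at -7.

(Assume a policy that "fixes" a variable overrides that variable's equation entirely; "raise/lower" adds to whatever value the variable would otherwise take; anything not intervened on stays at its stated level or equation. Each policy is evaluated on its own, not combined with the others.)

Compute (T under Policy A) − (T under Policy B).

2102

Policy A (S + 57, N := 103):
  S = 37 + 57 = 94
  N = 103
  Q = 22 − 2·94 + 3·103 = 143
  T = 16 − 2·94 + 4·103 + 5·143 = 955
Policy B (S := 95, N := -7):
  S = 95
  N = -7
  Q = 22 − 2·95 + 3·(-7) = -189
  T = 16 − 2·95 + 4·(-7) + 5·(-189) = -1147
T: 955 − (-1147) = 2102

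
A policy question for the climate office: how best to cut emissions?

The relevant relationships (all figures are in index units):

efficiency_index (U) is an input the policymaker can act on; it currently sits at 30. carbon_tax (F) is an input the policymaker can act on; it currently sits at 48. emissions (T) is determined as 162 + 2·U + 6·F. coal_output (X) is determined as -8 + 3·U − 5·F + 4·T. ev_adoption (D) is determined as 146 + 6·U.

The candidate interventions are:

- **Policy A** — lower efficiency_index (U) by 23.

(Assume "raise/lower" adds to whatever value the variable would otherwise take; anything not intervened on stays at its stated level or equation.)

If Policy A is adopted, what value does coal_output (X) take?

Policy A (U − 23):
  U = 30 − 23 = 7
  F = 48
  T = 162 + 2·7 + 6·48 = 464
  X = -8 + 3·7 − 5·48 + 4·464 = 1629

1629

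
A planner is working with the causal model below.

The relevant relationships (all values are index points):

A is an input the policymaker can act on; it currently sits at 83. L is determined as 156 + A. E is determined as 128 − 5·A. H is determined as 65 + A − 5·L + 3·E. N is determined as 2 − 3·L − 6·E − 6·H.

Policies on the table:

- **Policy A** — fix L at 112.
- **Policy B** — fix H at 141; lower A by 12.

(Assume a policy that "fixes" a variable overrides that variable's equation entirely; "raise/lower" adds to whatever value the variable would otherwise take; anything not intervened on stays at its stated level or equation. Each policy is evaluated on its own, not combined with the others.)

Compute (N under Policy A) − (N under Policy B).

9189

Policy A (L := 112):
  A = 83
  L = 112
  E = 128 − 5·83 = -287
  H = 65 + 83 − 5·112 + 3·(-287) = -1273
  N = 2 − 3·112 − 6·(-287) − 6·(-1273) = 9026
Policy B (H := 141, A − 12):
  A = 83 − 12 = 71
  L = 156 + 71 = 227
  E = 128 − 5·71 = -227
  H = 141
  N = 2 − 3·227 − 6·(-227) − 6·141 = -163
N: 9026 − (-163) = 9189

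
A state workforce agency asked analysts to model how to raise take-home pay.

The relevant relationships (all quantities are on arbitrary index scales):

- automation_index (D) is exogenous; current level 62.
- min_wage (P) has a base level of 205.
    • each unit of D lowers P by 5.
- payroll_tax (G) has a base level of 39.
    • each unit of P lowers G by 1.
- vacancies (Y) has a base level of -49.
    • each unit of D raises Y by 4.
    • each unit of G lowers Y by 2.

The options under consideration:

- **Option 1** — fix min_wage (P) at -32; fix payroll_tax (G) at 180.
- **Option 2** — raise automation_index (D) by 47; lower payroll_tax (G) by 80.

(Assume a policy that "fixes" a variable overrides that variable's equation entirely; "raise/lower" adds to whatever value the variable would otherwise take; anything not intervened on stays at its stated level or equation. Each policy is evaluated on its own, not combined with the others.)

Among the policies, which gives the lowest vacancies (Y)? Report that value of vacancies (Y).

Option 1 (P := -32, G := 180):
  D = 62
  P = -32
  G = 180
  Y = -49 + 4·62 − 2·180 = -161
Option 2 (D + 47, G − 80):
  D = 62 + 47 = 109
  P = 205 − 5·109 = -340
  G = 39 − (-340) (−80 from intervention) = 299
  Y = -49 + 4·109 − 2·299 = -211
Comparing — Option 1: Y=-161, Option 2: Y=-211. Lowest is -211 (Option 2).

-211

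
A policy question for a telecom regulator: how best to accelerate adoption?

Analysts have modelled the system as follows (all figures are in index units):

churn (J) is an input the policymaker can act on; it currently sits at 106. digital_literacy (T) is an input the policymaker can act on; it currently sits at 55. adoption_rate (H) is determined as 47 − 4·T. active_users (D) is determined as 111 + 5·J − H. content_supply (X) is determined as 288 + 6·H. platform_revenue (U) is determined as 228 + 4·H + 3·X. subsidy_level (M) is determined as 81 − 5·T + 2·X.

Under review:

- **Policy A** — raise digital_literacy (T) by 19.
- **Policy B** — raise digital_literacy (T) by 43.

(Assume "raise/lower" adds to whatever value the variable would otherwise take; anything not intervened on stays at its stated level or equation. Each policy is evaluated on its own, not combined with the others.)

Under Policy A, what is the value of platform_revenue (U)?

-4386

Policy A (T + 19):
  T = 55 + 19 = 74
  H = 47 − 4·74 = -249
  X = 288 + 6·(-249) = -1206
  U = 228 + 4·(-249) + 3·(-1206) = -4386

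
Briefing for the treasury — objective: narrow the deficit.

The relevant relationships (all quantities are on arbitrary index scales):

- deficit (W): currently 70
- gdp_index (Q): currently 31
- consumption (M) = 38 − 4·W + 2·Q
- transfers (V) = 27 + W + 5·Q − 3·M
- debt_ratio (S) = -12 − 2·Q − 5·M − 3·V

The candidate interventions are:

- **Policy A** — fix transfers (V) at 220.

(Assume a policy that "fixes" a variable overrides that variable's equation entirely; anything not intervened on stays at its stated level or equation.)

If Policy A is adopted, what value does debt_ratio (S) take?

166

Policy A (V := 220):
  W = 70
  Q = 31
  M = 38 − 4·70 + 2·31 = -180
  V = 220
  S = -12 − 2·31 − 5·(-180) − 3·220 = 166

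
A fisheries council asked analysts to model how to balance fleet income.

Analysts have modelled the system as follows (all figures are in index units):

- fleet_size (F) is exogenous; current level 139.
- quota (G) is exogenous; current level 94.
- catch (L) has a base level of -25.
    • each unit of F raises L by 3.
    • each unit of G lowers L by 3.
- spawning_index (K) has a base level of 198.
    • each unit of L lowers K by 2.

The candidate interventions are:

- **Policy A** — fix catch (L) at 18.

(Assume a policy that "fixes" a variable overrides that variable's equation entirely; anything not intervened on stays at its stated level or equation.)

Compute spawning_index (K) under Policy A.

Policy A (L := 18):
  F = 139
  G = 94
  L = 18
  K = 198 − 2·18 = 162

162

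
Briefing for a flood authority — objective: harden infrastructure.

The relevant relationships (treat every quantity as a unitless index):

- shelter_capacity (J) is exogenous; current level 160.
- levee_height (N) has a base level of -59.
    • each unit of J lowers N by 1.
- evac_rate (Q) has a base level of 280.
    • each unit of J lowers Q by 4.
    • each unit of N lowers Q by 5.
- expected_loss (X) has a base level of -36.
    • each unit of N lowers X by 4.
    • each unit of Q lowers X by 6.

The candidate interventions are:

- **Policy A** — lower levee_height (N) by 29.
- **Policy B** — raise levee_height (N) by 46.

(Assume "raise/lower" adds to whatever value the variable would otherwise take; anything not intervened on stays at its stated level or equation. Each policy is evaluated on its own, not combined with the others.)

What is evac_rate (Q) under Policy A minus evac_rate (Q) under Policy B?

Policy A (N − 29):
  J = 160
  N = -59 − 160 (−29 from intervention) = -248
  Q = 280 − 4·160 − 5·(-248) = 880
Policy B (N + 46):
  J = 160
  N = -59 − 160 (+46 from intervention) = -173
  Q = 280 − 4·160 − 5·(-173) = 505
Q: 880 − 505 = 375

375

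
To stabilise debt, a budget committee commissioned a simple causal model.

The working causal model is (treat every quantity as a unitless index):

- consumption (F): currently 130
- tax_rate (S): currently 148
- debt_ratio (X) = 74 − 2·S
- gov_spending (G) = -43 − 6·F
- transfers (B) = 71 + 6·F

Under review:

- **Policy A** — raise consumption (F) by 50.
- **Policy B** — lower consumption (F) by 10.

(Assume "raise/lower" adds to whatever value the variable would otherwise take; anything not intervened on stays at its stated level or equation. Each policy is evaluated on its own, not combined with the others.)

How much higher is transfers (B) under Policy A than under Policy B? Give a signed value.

Policy A (F + 50):
  F = 130 + 50 = 180
  B = 71 + 6·180 = 1151
Policy B (F − 10):
  F = 130 − 10 = 120
  B = 71 + 6·120 = 791
B: 1151 − 791 = 360

360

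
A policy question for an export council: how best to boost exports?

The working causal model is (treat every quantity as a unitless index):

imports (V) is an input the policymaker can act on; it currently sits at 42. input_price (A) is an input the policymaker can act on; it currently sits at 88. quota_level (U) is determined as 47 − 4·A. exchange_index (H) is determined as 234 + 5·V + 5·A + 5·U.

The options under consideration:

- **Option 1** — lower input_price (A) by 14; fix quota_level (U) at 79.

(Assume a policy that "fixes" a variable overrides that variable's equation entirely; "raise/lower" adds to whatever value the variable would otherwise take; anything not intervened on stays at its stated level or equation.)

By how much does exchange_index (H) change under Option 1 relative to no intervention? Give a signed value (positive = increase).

1850

Baseline:
  V = 42
  A = 88
  U = 47 − 4·88 = -305
  H = 234 + 5·42 + 5·88 + 5·(-305) = -641
Option 1 (A − 14, U := 79):
  V = 42
  A = 88 − 14 = 74
  U = 79
  H = 234 + 5·42 + 5·74 + 5·79 = 1209
Change in H: 1209 − (-641) = 1850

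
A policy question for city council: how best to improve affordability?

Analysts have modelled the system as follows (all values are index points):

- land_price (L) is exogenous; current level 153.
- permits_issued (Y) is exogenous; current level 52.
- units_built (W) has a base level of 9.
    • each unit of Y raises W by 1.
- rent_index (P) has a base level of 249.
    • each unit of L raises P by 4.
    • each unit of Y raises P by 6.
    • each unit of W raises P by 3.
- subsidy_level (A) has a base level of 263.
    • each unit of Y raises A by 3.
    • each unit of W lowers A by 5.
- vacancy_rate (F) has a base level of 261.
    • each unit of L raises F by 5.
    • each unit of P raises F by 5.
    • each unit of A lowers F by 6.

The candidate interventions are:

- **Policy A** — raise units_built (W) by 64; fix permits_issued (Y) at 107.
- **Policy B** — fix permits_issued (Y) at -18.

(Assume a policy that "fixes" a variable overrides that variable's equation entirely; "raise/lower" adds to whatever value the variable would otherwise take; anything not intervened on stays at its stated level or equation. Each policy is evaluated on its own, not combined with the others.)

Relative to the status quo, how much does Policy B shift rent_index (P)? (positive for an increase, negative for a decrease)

Baseline:
  L = 153
  Y = 52
  W = 9 + 52 = 61
  P = 249 + 4·153 + 6·52 + 3·61 = 1356
Policy B (Y := -18):
  L = 153
  Y = -18
  W = 9 + (-18) = -9
  P = 249 + 4·153 + 6·(-18) + 3·(-9) = 726
Change in P: 726 − 1356 = -630

-630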